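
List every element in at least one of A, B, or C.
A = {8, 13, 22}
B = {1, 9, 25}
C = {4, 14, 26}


A ∪ B = {1, 8, 9, 13, 22, 25}
(A ∪ B) ∪ C = {1, 4, 8, 9, 13, 14, 22, 25, 26}

A ∪ B ∪ C = {1, 4, 8, 9, 13, 14, 22, 25, 26}


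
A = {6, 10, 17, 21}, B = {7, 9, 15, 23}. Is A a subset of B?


A ⊆ B means every element of A is in B.
Elements in A not in B: {6, 10, 17, 21}
So A ⊄ B.

No, A ⊄ B


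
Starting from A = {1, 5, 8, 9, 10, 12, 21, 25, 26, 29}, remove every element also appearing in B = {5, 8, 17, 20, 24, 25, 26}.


A \ B = elements in A but not in B
A = {1, 5, 8, 9, 10, 12, 21, 25, 26, 29}
B = {5, 8, 17, 20, 24, 25, 26}
Remove from A any elements in B
A \ B = {1, 9, 10, 12, 21, 29}

A \ B = {1, 9, 10, 12, 21, 29}


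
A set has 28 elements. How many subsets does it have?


Number of subsets = 2^n
= 2^28
= 268435456

|P(A)| = 268435456


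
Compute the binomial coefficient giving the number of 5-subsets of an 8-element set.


C(n,k) = n! / (k!(n-k)!)
C(8,5) = 8! / (5!3!)
= 56

C(8,5) = 56


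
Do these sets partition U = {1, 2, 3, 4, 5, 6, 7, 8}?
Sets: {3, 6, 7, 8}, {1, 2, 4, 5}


A partition requires: (1) non-empty parts, (2) pairwise disjoint, (3) union = U
Parts: {3, 6, 7, 8}, {1, 2, 4, 5}
Union of parts: {1, 2, 3, 4, 5, 6, 7, 8}
U = {1, 2, 3, 4, 5, 6, 7, 8}
All non-empty? True
Pairwise disjoint? True
Covers U? True

Yes, valid partition


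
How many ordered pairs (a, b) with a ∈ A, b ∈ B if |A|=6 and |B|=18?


|A × B| = |A| × |B|
= 6 × 18
= 108

|A × B| = 108


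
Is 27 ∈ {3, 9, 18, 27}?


A = {3, 9, 18, 27}
Checking if 27 is in A
27 is in A → True

27 ∈ A


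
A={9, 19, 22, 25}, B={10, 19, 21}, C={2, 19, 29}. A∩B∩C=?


A ∩ B = {19}
(A ∩ B) ∩ C = {19}

A ∩ B ∩ C = {19}


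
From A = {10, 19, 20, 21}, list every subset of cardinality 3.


|A| = 4, so A has C(4,3) = 4 subsets of size 3.
Enumerate by choosing 3 elements from A at a time:
{10, 19, 20}, {10, 19, 21}, {10, 20, 21}, {19, 20, 21}

3-element subsets (4 total): {10, 19, 20}, {10, 19, 21}, {10, 20, 21}, {19, 20, 21}


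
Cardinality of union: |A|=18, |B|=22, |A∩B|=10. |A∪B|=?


|A ∪ B| = |A| + |B| - |A ∩ B|
= 18 + 22 - 10
= 30

|A ∪ B| = 30


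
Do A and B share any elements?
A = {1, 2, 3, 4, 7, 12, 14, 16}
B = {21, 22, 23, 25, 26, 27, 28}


Disjoint means A ∩ B = ∅.
A ∩ B = ∅
A ∩ B = ∅, so A and B are disjoint.

No — A and B share no elements (A ∩ B = ∅), so they are disjoint


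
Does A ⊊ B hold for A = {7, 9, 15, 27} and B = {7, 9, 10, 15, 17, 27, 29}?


A ⊂ B requires: A ⊆ B AND A ≠ B.
A ⊆ B? Yes
A = B? No
A ⊂ B: Yes (A is a proper subset of B)

Yes, A ⊂ B


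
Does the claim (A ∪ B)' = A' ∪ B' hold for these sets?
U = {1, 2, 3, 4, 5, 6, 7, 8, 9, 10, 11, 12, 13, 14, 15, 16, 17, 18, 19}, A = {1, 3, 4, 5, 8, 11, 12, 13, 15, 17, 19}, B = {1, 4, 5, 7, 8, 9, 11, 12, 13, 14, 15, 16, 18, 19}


LHS: A ∪ B = {1, 3, 4, 5, 7, 8, 9, 11, 12, 13, 14, 15, 16, 17, 18, 19}
(A ∪ B)' = U \ (A ∪ B) = {2, 6, 10}
A' = {2, 6, 7, 9, 10, 14, 16, 18}, B' = {2, 3, 6, 10, 17}
Claimed RHS: A' ∪ B' = {2, 3, 6, 7, 9, 10, 14, 16, 17, 18}
Identity is INVALID: LHS = {2, 6, 10} but the RHS claimed here equals {2, 3, 6, 7, 9, 10, 14, 16, 17, 18}. The correct form is (A ∪ B)' = A' ∩ B'.

Identity is invalid: (A ∪ B)' = {2, 6, 10} but A' ∪ B' = {2, 3, 6, 7, 9, 10, 14, 16, 17, 18}. The correct De Morgan law is (A ∪ B)' = A' ∩ B'.


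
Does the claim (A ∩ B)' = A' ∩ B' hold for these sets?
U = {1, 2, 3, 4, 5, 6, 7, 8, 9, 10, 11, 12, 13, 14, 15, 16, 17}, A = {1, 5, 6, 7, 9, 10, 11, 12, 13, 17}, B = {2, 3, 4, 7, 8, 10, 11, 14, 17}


LHS: A ∩ B = {7, 10, 11, 17}
(A ∩ B)' = U \ (A ∩ B) = {1, 2, 3, 4, 5, 6, 8, 9, 12, 13, 14, 15, 16}
A' = {2, 3, 4, 8, 14, 15, 16}, B' = {1, 5, 6, 9, 12, 13, 15, 16}
Claimed RHS: A' ∩ B' = {15, 16}
Identity is INVALID: LHS = {1, 2, 3, 4, 5, 6, 8, 9, 12, 13, 14, 15, 16} but the RHS claimed here equals {15, 16}. The correct form is (A ∩ B)' = A' ∪ B'.

Identity is invalid: (A ∩ B)' = {1, 2, 3, 4, 5, 6, 8, 9, 12, 13, 14, 15, 16} but A' ∩ B' = {15, 16}. The correct De Morgan law is (A ∩ B)' = A' ∪ B'.


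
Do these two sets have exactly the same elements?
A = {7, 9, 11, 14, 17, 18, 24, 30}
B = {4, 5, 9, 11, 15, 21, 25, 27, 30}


Two sets are equal iff they have exactly the same elements.
A = {7, 9, 11, 14, 17, 18, 24, 30}
B = {4, 5, 9, 11, 15, 21, 25, 27, 30}
Differences: {4, 5, 7, 14, 15, 17, 18, 21, 24, 25, 27}
A ≠ B

No, A ≠ B


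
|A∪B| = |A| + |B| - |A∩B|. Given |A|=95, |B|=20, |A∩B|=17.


|A ∪ B| = |A| + |B| - |A ∩ B|
= 95 + 20 - 17
= 98

|A ∪ B| = 98


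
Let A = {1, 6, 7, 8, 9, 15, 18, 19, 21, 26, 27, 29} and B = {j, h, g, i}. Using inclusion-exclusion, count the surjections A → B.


n = |A| = 12, k = |B| = 4. Surjections via inclusion-exclusion:
S(n,k) = Σ(-1)^i × C(k,i) × (k-i)^n, i=0 to k
i=0: (-1)^0×C(4,0)×4^12 = 16777216
i=1: (-1)^1×C(4,1)×3^12 = -2125764
i=2: (-1)^2×C(4,2)×2^12 = 24576
i=3: (-1)^3×C(4,3)×1^12 = -4
i=4: (-1)^4×C(4,4)×0^12 = 0
Total = 14676024

Number of surjections = 14676024


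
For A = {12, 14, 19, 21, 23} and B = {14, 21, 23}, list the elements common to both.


A ∩ B = elements in both A and B
A = {12, 14, 19, 21, 23}
B = {14, 21, 23}
A ∩ B = {14, 21, 23}

A ∩ B = {14, 21, 23}


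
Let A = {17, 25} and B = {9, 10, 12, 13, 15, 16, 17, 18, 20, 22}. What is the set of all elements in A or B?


A ∪ B = all elements in A or B (or both)
A = {17, 25}
B = {9, 10, 12, 13, 15, 16, 17, 18, 20, 22}
A ∪ B = {9, 10, 12, 13, 15, 16, 17, 18, 20, 22, 25}

A ∪ B = {9, 10, 12, 13, 15, 16, 17, 18, 20, 22, 25}


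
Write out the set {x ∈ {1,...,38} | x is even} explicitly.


Checking each candidate:
Condition: even numbers in {1,...,38}
Result = {2, 4, 6, 8, 10, 12, 14, 16, 18, 20, 22, 24, 26, 28, 30, 32, 34, 36, 38}

{2, 4, 6, 8, 10, 12, 14, 16, 18, 20, 22, 24, 26, 28, 30, 32, 34, 36, 38}


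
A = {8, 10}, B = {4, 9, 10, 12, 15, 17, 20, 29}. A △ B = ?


A △ B = (A \ B) ∪ (B \ A) = elements in exactly one of A or B
A \ B = {8}
B \ A = {4, 9, 12, 15, 17, 20, 29}
A △ B = {4, 8, 9, 12, 15, 17, 20, 29}

A △ B = {4, 8, 9, 12, 15, 17, 20, 29}


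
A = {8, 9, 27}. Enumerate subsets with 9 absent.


A subset of A that omits 9 is a subset of A \ {9}, so there are 2^(n-1) = 2^2 = 4 of them.
Subsets excluding 9: ∅, {8}, {27}, {8, 27}

Subsets excluding 9 (4 total): ∅, {8}, {27}, {8, 27}


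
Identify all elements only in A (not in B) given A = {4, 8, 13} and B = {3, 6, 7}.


A = {4, 8, 13}
B = {3, 6, 7}
Region: only in A (not in B)
Elements: {4, 8, 13}

Elements only in A (not in B): {4, 8, 13}


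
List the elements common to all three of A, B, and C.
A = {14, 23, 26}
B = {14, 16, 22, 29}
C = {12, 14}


A ∩ B = {14}
(A ∩ B) ∩ C = {14}

A ∩ B ∩ C = {14}


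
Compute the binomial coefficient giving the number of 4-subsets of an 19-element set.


C(n,k) = n! / (k!(n-k)!)
C(19,4) = 19! / (4!15!)
= 3876

C(19,4) = 3876


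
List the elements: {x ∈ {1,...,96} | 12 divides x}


Checking each candidate:
Condition: multiples of 12 in {1,...,96}
Result = {12, 24, 36, 48, 60, 72, 84, 96}

{12, 24, 36, 48, 60, 72, 84, 96}


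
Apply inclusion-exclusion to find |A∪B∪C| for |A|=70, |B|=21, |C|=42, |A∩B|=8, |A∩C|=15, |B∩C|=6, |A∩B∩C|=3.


|A∪B∪C| = |A|+|B|+|C| - |A∩B|-|A∩C|-|B∩C| + |A∩B∩C|
= 70+21+42 - 8-15-6 + 3
= 133 - 29 + 3
= 107

|A ∪ B ∪ C| = 107


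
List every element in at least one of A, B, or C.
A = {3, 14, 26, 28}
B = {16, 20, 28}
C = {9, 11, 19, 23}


A ∪ B = {3, 14, 16, 20, 26, 28}
(A ∪ B) ∪ C = {3, 9, 11, 14, 16, 19, 20, 23, 26, 28}

A ∪ B ∪ C = {3, 9, 11, 14, 16, 19, 20, 23, 26, 28}


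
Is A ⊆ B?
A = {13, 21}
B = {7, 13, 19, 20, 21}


A ⊆ B means every element of A is in B.
All elements of A are in B.
So A ⊆ B.

Yes, A ⊆ B


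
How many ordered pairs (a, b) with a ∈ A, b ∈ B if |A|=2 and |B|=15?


|A × B| = |A| × |B|
= 2 × 15
= 30

|A × B| = 30


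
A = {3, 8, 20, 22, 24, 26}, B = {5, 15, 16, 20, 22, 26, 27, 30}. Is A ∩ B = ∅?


Disjoint means A ∩ B = ∅.
A ∩ B = {20, 22, 26}
A ∩ B ≠ ∅, so A and B are NOT disjoint.

No, A and B are not disjoint (A ∩ B = {20, 22, 26})


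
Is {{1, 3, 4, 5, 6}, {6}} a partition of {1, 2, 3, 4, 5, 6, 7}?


A partition requires: (1) non-empty parts, (2) pairwise disjoint, (3) union = U
Parts: {1, 3, 4, 5, 6}, {6}
Union of parts: {1, 3, 4, 5, 6}
U = {1, 2, 3, 4, 5, 6, 7}
All non-empty? True
Pairwise disjoint? False
Covers U? False

No, not a valid partition


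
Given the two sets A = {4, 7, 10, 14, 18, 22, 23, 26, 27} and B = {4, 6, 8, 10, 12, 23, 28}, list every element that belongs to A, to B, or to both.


A ∪ B = all elements in A or B (or both)
A = {4, 7, 10, 14, 18, 22, 23, 26, 27}
B = {4, 6, 8, 10, 12, 23, 28}
A ∪ B = {4, 6, 7, 8, 10, 12, 14, 18, 22, 23, 26, 27, 28}

A ∪ B = {4, 6, 7, 8, 10, 12, 14, 18, 22, 23, 26, 27, 28}


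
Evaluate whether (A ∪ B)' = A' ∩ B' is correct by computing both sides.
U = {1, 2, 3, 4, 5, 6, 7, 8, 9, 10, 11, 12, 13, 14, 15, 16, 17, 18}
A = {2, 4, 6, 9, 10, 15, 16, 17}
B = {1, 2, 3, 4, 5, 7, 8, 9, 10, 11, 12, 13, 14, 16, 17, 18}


LHS: A ∪ B = {1, 2, 3, 4, 5, 6, 7, 8, 9, 10, 11, 12, 13, 14, 15, 16, 17, 18}
(A ∪ B)' = U \ (A ∪ B) = ∅
A' = {1, 3, 5, 7, 8, 11, 12, 13, 14, 18}, B' = {6, 15}
Claimed RHS: A' ∩ B' = ∅
Identity is VALID: LHS = RHS = ∅ ✓

Identity is valid. (A ∪ B)' = A' ∩ B' = ∅


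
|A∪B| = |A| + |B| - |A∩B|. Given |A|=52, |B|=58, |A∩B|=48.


|A ∪ B| = |A| + |B| - |A ∩ B|
= 52 + 58 - 48
= 62

|A ∪ B| = 62


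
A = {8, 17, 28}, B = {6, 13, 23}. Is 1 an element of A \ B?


A = {8, 17, 28}, B = {6, 13, 23}
A \ B = elements in A but not in B
A \ B = {8, 17, 28}
Checking if 1 ∈ A \ B
1 is not in A \ B → False

1 ∉ A \ B


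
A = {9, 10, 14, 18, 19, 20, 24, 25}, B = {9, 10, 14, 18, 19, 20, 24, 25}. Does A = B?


Two sets are equal iff they have exactly the same elements.
A = {9, 10, 14, 18, 19, 20, 24, 25}
B = {9, 10, 14, 18, 19, 20, 24, 25}
Same elements → A = B

Yes, A = B


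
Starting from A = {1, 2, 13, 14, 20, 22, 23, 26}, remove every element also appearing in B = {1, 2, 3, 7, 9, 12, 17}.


A \ B = elements in A but not in B
A = {1, 2, 13, 14, 20, 22, 23, 26}
B = {1, 2, 3, 7, 9, 12, 17}
Remove from A any elements in B
A \ B = {13, 14, 20, 22, 23, 26}

A \ B = {13, 14, 20, 22, 23, 26}


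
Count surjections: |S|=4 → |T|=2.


n = |S| = 4, k = |T| = 2. Surjections via inclusion-exclusion:
S(n,k) = Σ(-1)^i × C(k,i) × (k-i)^n, i=0 to k
i=0: (-1)^0×C(2,0)×2^4 = 16
i=1: (-1)^1×C(2,1)×1^4 = -2
i=2: (-1)^2×C(2,2)×0^4 = 0
Total = 14

Number of surjections = 14


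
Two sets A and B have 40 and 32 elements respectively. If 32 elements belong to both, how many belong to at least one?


|A ∪ B| = |A| + |B| - |A ∩ B|
= 40 + 32 - 32
= 40

|A ∪ B| = 40


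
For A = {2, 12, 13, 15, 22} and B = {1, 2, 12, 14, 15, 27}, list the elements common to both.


A ∩ B = elements in both A and B
A = {2, 12, 13, 15, 22}
B = {1, 2, 12, 14, 15, 27}
A ∩ B = {2, 12, 15}

A ∩ B = {2, 12, 15}


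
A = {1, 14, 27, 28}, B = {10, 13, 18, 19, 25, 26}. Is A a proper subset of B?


A ⊂ B requires: A ⊆ B AND A ≠ B.
A ⊆ B? No
A ⊄ B, so A is not a proper subset.

No, A is not a proper subset of B


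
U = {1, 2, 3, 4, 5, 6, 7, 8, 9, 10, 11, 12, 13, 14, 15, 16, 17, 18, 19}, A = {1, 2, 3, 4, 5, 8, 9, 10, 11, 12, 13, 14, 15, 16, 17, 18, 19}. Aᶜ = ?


Aᶜ = U \ A = elements in U but not in A
U = {1, 2, 3, 4, 5, 6, 7, 8, 9, 10, 11, 12, 13, 14, 15, 16, 17, 18, 19}
A = {1, 2, 3, 4, 5, 8, 9, 10, 11, 12, 13, 14, 15, 16, 17, 18, 19}
Aᶜ = {6, 7}

Aᶜ = {6, 7}


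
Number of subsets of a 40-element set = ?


Number of subsets = 2^n
= 2^40
= 1099511627776

|P(A)| = 1099511627776


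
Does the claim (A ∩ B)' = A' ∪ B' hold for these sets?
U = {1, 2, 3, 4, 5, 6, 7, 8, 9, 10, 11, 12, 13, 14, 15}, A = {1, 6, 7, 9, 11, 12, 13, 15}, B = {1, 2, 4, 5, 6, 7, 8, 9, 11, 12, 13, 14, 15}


LHS: A ∩ B = {1, 6, 7, 9, 11, 12, 13, 15}
(A ∩ B)' = U \ (A ∩ B) = {2, 3, 4, 5, 8, 10, 14}
A' = {2, 3, 4, 5, 8, 10, 14}, B' = {3, 10}
Claimed RHS: A' ∪ B' = {2, 3, 4, 5, 8, 10, 14}
Identity is VALID: LHS = RHS = {2, 3, 4, 5, 8, 10, 14} ✓

Identity is valid. (A ∩ B)' = A' ∪ B' = {2, 3, 4, 5, 8, 10, 14}


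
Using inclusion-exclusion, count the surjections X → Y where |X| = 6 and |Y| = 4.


n = |X| = 6, k = |Y| = 4. Surjections via inclusion-exclusion:
S(n,k) = Σ(-1)^i × C(k,i) × (k-i)^n, i=0 to k
i=0: (-1)^0×C(4,0)×4^6 = 4096
i=1: (-1)^1×C(4,1)×3^6 = -2916
i=2: (-1)^2×C(4,2)×2^6 = 384
i=3: (-1)^3×C(4,3)×1^6 = -4
i=4: (-1)^4×C(4,4)×0^6 = 0
Total = 1560

Number of surjections = 1560


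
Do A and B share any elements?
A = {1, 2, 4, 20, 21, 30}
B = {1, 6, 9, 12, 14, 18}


Disjoint means A ∩ B = ∅.
A ∩ B = {1}
A ∩ B ≠ ∅, so A and B are NOT disjoint.

Yes — A and B share the element(s) of A ∩ B = {1}, so they are not disjoint


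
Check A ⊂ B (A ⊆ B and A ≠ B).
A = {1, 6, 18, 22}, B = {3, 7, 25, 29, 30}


A ⊂ B requires: A ⊆ B AND A ≠ B.
A ⊆ B? No
A ⊄ B, so A is not a proper subset.

No, A is not a proper subset of B


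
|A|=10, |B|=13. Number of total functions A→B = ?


Each of |A| = 10 inputs maps to any of |B| = 13 outputs.
# functions = |B|^|A| = 13^10
= 137858491849

Number of functions = 137858491849


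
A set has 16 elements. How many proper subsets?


Total subsets = 2^n = 2^16 = 65536
Proper subsets exclude the set itself: 2^n - 1
= 65536 - 1
= 65535

Number of proper subsets = 65535


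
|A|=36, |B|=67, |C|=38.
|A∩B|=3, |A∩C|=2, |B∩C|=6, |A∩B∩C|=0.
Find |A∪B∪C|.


|A∪B∪C| = |A|+|B|+|C| - |A∩B|-|A∩C|-|B∩C| + |A∩B∩C|
= 36+67+38 - 3-2-6 + 0
= 141 - 11 + 0
= 130

|A ∪ B ∪ C| = 130


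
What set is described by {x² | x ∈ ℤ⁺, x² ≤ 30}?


Checking each candidate:
Condition: positive perfect squares ≤ 30
Result = {1, 4, 9, 16, 25}

{1, 4, 9, 16, 25}


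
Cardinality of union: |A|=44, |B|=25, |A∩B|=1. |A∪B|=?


|A ∪ B| = |A| + |B| - |A ∩ B|
= 44 + 25 - 1
= 68

|A ∪ B| = 68


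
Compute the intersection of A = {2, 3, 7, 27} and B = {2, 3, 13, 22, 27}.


A ∩ B = elements in both A and B
A = {2, 3, 7, 27}
B = {2, 3, 13, 22, 27}
A ∩ B = {2, 3, 27}

A ∩ B = {2, 3, 27}


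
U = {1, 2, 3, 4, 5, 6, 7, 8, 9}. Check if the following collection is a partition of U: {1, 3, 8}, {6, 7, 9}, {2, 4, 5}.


A partition requires: (1) non-empty parts, (2) pairwise disjoint, (3) union = U
Parts: {1, 3, 8}, {6, 7, 9}, {2, 4, 5}
Union of parts: {1, 2, 3, 4, 5, 6, 7, 8, 9}
U = {1, 2, 3, 4, 5, 6, 7, 8, 9}
All non-empty? True
Pairwise disjoint? True
Covers U? True

Yes, valid partition


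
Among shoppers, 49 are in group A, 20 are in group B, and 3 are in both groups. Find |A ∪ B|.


|A ∪ B| = |A| + |B| - |A ∩ B|
= 49 + 20 - 3
= 66

|A ∪ B| = 66


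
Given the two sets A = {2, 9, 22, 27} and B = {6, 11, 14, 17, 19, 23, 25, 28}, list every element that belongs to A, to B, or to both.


A ∪ B = all elements in A or B (or both)
A = {2, 9, 22, 27}
B = {6, 11, 14, 17, 19, 23, 25, 28}
A ∪ B = {2, 6, 9, 11, 14, 17, 19, 22, 23, 25, 27, 28}

A ∪ B = {2, 6, 9, 11, 14, 17, 19, 22, 23, 25, 27, 28}


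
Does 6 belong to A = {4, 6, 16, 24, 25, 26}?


A = {4, 6, 16, 24, 25, 26}
Checking if 6 is in A
6 is in A → True

6 ∈ A


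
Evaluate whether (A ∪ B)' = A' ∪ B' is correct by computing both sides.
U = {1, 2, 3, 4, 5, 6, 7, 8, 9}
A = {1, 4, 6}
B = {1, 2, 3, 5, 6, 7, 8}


LHS: A ∪ B = {1, 2, 3, 4, 5, 6, 7, 8}
(A ∪ B)' = U \ (A ∪ B) = {9}
A' = {2, 3, 5, 7, 8, 9}, B' = {4, 9}
Claimed RHS: A' ∪ B' = {2, 3, 4, 5, 7, 8, 9}
Identity is INVALID: LHS = {9} but the RHS claimed here equals {2, 3, 4, 5, 7, 8, 9}. The correct form is (A ∪ B)' = A' ∩ B'.

Identity is invalid: (A ∪ B)' = {9} but A' ∪ B' = {2, 3, 4, 5, 7, 8, 9}. The correct De Morgan law is (A ∪ B)' = A' ∩ B'.


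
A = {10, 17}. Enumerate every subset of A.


|A| = 2, so |P(A)| = 2^2 = 4
Enumerate subsets by cardinality (0 to 2):
∅, {10}, {17}, {10, 17}

P(A) has 4 subsets: ∅, {10}, {17}, {10, 17}


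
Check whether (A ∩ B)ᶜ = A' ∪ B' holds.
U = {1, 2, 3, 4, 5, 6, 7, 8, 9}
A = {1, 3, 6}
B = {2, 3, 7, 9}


LHS: A ∩ B = {3}
(A ∩ B)' = U \ (A ∩ B) = {1, 2, 4, 5, 6, 7, 8, 9}
A' = {2, 4, 5, 7, 8, 9}, B' = {1, 4, 5, 6, 8}
Claimed RHS: A' ∪ B' = {1, 2, 4, 5, 6, 7, 8, 9}
Identity is VALID: LHS = RHS = {1, 2, 4, 5, 6, 7, 8, 9} ✓

Identity is valid. (A ∩ B)' = A' ∪ B' = {1, 2, 4, 5, 6, 7, 8, 9}


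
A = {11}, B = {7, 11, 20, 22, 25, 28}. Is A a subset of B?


A ⊆ B means every element of A is in B.
All elements of A are in B.
So A ⊆ B.

Yes, A ⊆ B


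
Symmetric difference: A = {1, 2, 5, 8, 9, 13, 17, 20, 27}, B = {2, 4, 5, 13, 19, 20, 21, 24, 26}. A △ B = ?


A △ B = (A \ B) ∪ (B \ A) = elements in exactly one of A or B
A \ B = {1, 8, 9, 17, 27}
B \ A = {4, 19, 21, 24, 26}
A △ B = {1, 4, 8, 9, 17, 19, 21, 24, 26, 27}

A △ B = {1, 4, 8, 9, 17, 19, 21, 24, 26, 27}


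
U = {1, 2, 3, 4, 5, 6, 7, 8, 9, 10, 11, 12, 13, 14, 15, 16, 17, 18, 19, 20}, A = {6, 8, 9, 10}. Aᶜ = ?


Aᶜ = U \ A = elements in U but not in A
U = {1, 2, 3, 4, 5, 6, 7, 8, 9, 10, 11, 12, 13, 14, 15, 16, 17, 18, 19, 20}
A = {6, 8, 9, 10}
Aᶜ = {1, 2, 3, 4, 5, 7, 11, 12, 13, 14, 15, 16, 17, 18, 19, 20}

Aᶜ = {1, 2, 3, 4, 5, 7, 11, 12, 13, 14, 15, 16, 17, 18, 19, 20}


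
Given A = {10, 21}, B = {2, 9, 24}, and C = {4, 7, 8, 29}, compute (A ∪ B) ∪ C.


A ∪ B = {2, 9, 10, 21, 24}
(A ∪ B) ∪ C = {2, 4, 7, 8, 9, 10, 21, 24, 29}

A ∪ B ∪ C = {2, 4, 7, 8, 9, 10, 21, 24, 29}


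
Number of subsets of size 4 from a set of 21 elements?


C(n,k) = n! / (k!(n-k)!)
C(21,4) = 21! / (4!17!)
= 5985

C(21,4) = 5985


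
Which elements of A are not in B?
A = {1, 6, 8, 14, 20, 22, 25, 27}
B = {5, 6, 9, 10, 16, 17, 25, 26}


A \ B = elements in A but not in B
A = {1, 6, 8, 14, 20, 22, 25, 27}
B = {5, 6, 9, 10, 16, 17, 25, 26}
Remove from A any elements in B
A \ B = {1, 8, 14, 20, 22, 27}

A \ B = {1, 8, 14, 20, 22, 27}


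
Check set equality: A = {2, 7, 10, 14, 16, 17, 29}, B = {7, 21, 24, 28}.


Two sets are equal iff they have exactly the same elements.
A = {2, 7, 10, 14, 16, 17, 29}
B = {7, 21, 24, 28}
Differences: {2, 10, 14, 16, 17, 21, 24, 28, 29}
A ≠ B

No, A ≠ B


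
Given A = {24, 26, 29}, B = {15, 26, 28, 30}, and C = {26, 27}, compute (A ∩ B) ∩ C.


A ∩ B = {26}
(A ∩ B) ∩ C = {26}

A ∩ B ∩ C = {26}


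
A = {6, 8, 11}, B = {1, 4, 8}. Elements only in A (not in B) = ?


A = {6, 8, 11}
B = {1, 4, 8}
Region: only in A (not in B)
Elements: {6, 11}

Elements only in A (not in B): {6, 11}


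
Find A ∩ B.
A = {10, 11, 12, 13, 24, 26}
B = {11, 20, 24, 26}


A ∩ B = elements in both A and B
A = {10, 11, 12, 13, 24, 26}
B = {11, 20, 24, 26}
A ∩ B = {11, 24, 26}

A ∩ B = {11, 24, 26}


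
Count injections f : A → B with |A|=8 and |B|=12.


An injection sends each of |A| = 8 inputs to a distinct output in B.
# injections = |B|·(|B|-1)·…·(|B|-|A|+1) = 12! / (12 - 8)!
= 12 × 11 × 10 × 9 × 8 × 7 × 6 × 5
= 19958400

Number of injections = 19958400


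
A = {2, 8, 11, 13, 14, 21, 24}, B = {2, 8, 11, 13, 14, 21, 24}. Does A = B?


Two sets are equal iff they have exactly the same elements.
A = {2, 8, 11, 13, 14, 21, 24}
B = {2, 8, 11, 13, 14, 21, 24}
Same elements → A = B

Yes, A = B


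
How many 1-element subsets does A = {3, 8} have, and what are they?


|A| = 2, so A has C(2,1) = 2 subsets of size 1.
Enumerate by choosing 1 elements from A at a time:
{3}, {8}

1-element subsets (2 total): {3}, {8}


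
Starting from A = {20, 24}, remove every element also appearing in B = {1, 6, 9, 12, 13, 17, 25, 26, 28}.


A \ B = elements in A but not in B
A = {20, 24}
B = {1, 6, 9, 12, 13, 17, 25, 26, 28}
Remove from A any elements in B
A \ B = {20, 24}

A \ B = {20, 24}


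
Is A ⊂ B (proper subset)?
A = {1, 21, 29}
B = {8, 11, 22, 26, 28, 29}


A ⊂ B requires: A ⊆ B AND A ≠ B.
A ⊆ B? No
A ⊄ B, so A is not a proper subset.

No, A is not a proper subset of B


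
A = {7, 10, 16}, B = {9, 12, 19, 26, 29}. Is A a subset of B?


A ⊆ B means every element of A is in B.
Elements in A not in B: {7, 10, 16}
So A ⊄ B.

No, A ⊄ B


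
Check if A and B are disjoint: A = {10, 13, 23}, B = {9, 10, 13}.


Disjoint means A ∩ B = ∅.
A ∩ B = {10, 13}
A ∩ B ≠ ∅, so A and B are NOT disjoint.

No, A and B are not disjoint (A ∩ B = {10, 13})


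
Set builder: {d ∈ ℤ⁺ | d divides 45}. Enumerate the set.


Checking each candidate:
Condition: positive divisors of 45
Result = {1, 3, 5, 9, 15, 45}

{1, 3, 5, 9, 15, 45}


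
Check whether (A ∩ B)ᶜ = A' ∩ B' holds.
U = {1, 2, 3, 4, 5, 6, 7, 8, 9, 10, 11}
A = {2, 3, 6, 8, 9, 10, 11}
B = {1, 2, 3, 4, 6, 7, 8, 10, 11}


LHS: A ∩ B = {2, 3, 6, 8, 10, 11}
(A ∩ B)' = U \ (A ∩ B) = {1, 4, 5, 7, 9}
A' = {1, 4, 5, 7}, B' = {5, 9}
Claimed RHS: A' ∩ B' = {5}
Identity is INVALID: LHS = {1, 4, 5, 7, 9} but the RHS claimed here equals {5}. The correct form is (A ∩ B)' = A' ∪ B'.

Identity is invalid: (A ∩ B)' = {1, 4, 5, 7, 9} but A' ∩ B' = {5}. The correct De Morgan law is (A ∩ B)' = A' ∪ B'.


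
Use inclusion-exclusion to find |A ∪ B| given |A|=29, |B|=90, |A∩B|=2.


|A ∪ B| = |A| + |B| - |A ∩ B|
= 29 + 90 - 2
= 117

|A ∪ B| = 117


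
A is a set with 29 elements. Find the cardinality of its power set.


Number of subsets = 2^n
= 2^29
= 536870912

|P(A)| = 536870912


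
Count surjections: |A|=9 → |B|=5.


n = |A| = 9, k = |B| = 5. Surjections via inclusion-exclusion:
S(n,k) = Σ(-1)^i × C(k,i) × (k-i)^n, i=0 to k
i=0: (-1)^0×C(5,0)×5^9 = 1953125
i=1: (-1)^1×C(5,1)×4^9 = -1310720
i=2: (-1)^2×C(5,2)×3^9 = 196830
i=3: (-1)^3×C(5,3)×2^9 = -5120
i=4: (-1)^4×C(5,4)×1^9 = 5
i=5: (-1)^5×C(5,5)×0^9 = 0
Total = 834120

Number of surjections = 834120


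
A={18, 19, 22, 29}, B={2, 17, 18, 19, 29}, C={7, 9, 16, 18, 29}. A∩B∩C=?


A ∩ B = {18, 19, 29}
(A ∩ B) ∩ C = {18, 29}

A ∩ B ∩ C = {18, 29}


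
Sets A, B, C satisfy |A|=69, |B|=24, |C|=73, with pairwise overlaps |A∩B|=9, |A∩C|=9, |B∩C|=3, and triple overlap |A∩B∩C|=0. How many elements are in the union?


|A∪B∪C| = |A|+|B|+|C| - |A∩B|-|A∩C|-|B∩C| + |A∩B∩C|
= 69+24+73 - 9-9-3 + 0
= 166 - 21 + 0
= 145

|A ∪ B ∪ C| = 145


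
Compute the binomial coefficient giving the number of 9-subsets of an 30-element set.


C(n,k) = n! / (k!(n-k)!)
C(30,9) = 30! / (9!21!)
= 14307150

C(30,9) = 14307150


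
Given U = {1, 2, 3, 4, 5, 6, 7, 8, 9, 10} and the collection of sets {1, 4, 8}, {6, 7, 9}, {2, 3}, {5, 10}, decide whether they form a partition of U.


A partition requires: (1) non-empty parts, (2) pairwise disjoint, (3) union = U
Parts: {1, 4, 8}, {6, 7, 9}, {2, 3}, {5, 10}
Union of parts: {1, 2, 3, 4, 5, 6, 7, 8, 9, 10}
U = {1, 2, 3, 4, 5, 6, 7, 8, 9, 10}
All non-empty? True
Pairwise disjoint? True
Covers U? True

Yes, valid partition


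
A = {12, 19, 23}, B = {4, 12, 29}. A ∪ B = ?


A ∪ B = all elements in A or B (or both)
A = {12, 19, 23}
B = {4, 12, 29}
A ∪ B = {4, 12, 19, 23, 29}

A ∪ B = {4, 12, 19, 23, 29}


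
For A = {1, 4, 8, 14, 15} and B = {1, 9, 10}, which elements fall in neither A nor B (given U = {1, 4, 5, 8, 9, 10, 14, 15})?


A = {1, 4, 8, 14, 15}
B = {1, 9, 10}
Region: in neither A nor B (given U = {1, 4, 5, 8, 9, 10, 14, 15})
Elements: {5}

Elements in neither A nor B (given U = {1, 4, 5, 8, 9, 10, 14, 15}): {5}


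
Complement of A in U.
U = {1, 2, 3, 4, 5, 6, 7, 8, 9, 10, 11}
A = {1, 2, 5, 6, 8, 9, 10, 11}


Aᶜ = U \ A = elements in U but not in A
U = {1, 2, 3, 4, 5, 6, 7, 8, 9, 10, 11}
A = {1, 2, 5, 6, 8, 9, 10, 11}
Aᶜ = {3, 4, 7}

Aᶜ = {3, 4, 7}


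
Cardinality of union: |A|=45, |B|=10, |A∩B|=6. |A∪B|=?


|A ∪ B| = |A| + |B| - |A ∩ B|
= 45 + 10 - 6
= 49

|A ∪ B| = 49


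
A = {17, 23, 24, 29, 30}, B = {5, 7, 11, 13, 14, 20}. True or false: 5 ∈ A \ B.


A = {17, 23, 24, 29, 30}, B = {5, 7, 11, 13, 14, 20}
A \ B = elements in A but not in B
A \ B = {17, 23, 24, 29, 30}
Checking if 5 ∈ A \ B
5 is not in A \ B → False

5 ∉ A \ B


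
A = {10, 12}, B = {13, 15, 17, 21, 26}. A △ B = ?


A △ B = (A \ B) ∪ (B \ A) = elements in exactly one of A or B
A \ B = {10, 12}
B \ A = {13, 15, 17, 21, 26}
A △ B = {10, 12, 13, 15, 17, 21, 26}

A △ B = {10, 12, 13, 15, 17, 21, 26}


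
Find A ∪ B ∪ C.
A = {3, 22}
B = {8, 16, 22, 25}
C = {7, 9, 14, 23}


A ∪ B = {3, 8, 16, 22, 25}
(A ∪ B) ∪ C = {3, 7, 8, 9, 14, 16, 22, 23, 25}

A ∪ B ∪ C = {3, 7, 8, 9, 14, 16, 22, 23, 25}


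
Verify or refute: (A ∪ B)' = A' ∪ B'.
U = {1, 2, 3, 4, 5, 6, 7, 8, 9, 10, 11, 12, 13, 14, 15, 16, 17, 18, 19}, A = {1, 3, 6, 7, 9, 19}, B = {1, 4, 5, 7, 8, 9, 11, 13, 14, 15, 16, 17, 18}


LHS: A ∪ B = {1, 3, 4, 5, 6, 7, 8, 9, 11, 13, 14, 15, 16, 17, 18, 19}
(A ∪ B)' = U \ (A ∪ B) = {2, 10, 12}
A' = {2, 4, 5, 8, 10, 11, 12, 13, 14, 15, 16, 17, 18}, B' = {2, 3, 6, 10, 12, 19}
Claimed RHS: A' ∪ B' = {2, 3, 4, 5, 6, 8, 10, 11, 12, 13, 14, 15, 16, 17, 18, 19}
Identity is INVALID: LHS = {2, 10, 12} but the RHS claimed here equals {2, 3, 4, 5, 6, 8, 10, 11, 12, 13, 14, 15, 16, 17, 18, 19}. The correct form is (A ∪ B)' = A' ∩ B'.

Identity is invalid: (A ∪ B)' = {2, 10, 12} but A' ∪ B' = {2, 3, 4, 5, 6, 8, 10, 11, 12, 13, 14, 15, 16, 17, 18, 19}. The correct De Morgan law is (A ∪ B)' = A' ∩ B'.


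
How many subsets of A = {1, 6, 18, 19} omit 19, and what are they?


A subset of A that omits 19 is a subset of A \ {19}, so there are 2^(n-1) = 2^3 = 8 of them.
Subsets excluding 19: ∅, {1}, {6}, {18}, {1, 6}, {1, 18}, {6, 18}, {1, 6, 18}

Subsets excluding 19 (8 total): ∅, {1}, {6}, {18}, {1, 6}, {1, 18}, {6, 18}, {1, 6, 18}


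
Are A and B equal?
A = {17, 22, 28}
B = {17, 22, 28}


Two sets are equal iff they have exactly the same elements.
A = {17, 22, 28}
B = {17, 22, 28}
Same elements → A = B

Yes, A = B


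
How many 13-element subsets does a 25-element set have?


C(n,k) = n! / (k!(n-k)!)
C(25,13) = 25! / (13!12!)
= 5200300

C(25,13) = 5200300


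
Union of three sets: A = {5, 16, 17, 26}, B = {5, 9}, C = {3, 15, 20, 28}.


A ∪ B = {5, 9, 16, 17, 26}
(A ∪ B) ∪ C = {3, 5, 9, 15, 16, 17, 20, 26, 28}

A ∪ B ∪ C = {3, 5, 9, 15, 16, 17, 20, 26, 28}


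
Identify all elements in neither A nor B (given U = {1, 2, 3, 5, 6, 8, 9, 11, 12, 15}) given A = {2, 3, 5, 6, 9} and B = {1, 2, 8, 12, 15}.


A = {2, 3, 5, 6, 9}
B = {1, 2, 8, 12, 15}
Region: in neither A nor B (given U = {1, 2, 3, 5, 6, 8, 9, 11, 12, 15})
Elements: {11}

Elements in neither A nor B (given U = {1, 2, 3, 5, 6, 8, 9, 11, 12, 15}): {11}


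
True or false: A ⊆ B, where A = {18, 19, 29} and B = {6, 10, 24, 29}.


A ⊆ B means every element of A is in B.
Elements in A not in B: {18, 19}
So A ⊄ B.

No, A ⊄ B


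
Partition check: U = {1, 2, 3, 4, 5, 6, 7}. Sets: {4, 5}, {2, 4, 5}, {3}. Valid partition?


A partition requires: (1) non-empty parts, (2) pairwise disjoint, (3) union = U
Parts: {4, 5}, {2, 4, 5}, {3}
Union of parts: {2, 3, 4, 5}
U = {1, 2, 3, 4, 5, 6, 7}
All non-empty? True
Pairwise disjoint? False
Covers U? False

No, not a valid partition


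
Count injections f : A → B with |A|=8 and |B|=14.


An injection sends each of |A| = 8 inputs to a distinct output in B.
# injections = |B|·(|B|-1)·…·(|B|-|A|+1) = 14! / (14 - 8)!
= 14 × 13 × 12 × 11 × 10 × 9 × 8 × 7
= 121080960

Number of injections = 121080960


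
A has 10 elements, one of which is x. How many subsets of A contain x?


Subsets of A containing x correspond to subsets of A \ {x}, which has 9 elements.
Count = 2^(n-1) = 2^9
= 512

Number of subsets containing x = 512


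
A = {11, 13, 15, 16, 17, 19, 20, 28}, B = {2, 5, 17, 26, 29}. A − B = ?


A \ B = elements in A but not in B
A = {11, 13, 15, 16, 17, 19, 20, 28}
B = {2, 5, 17, 26, 29}
Remove from A any elements in B
A \ B = {11, 13, 15, 16, 19, 20, 28}

A \ B = {11, 13, 15, 16, 19, 20, 28}


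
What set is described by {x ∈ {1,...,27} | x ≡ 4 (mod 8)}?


Checking each candidate:
Condition: x in {1,...,27} with x ≡ 4 (mod 8)
Result = {4, 12, 20}

{4, 12, 20}


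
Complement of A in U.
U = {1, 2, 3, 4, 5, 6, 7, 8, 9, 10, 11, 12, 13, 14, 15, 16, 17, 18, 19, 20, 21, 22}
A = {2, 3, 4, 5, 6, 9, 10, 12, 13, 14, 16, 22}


Aᶜ = U \ A = elements in U but not in A
U = {1, 2, 3, 4, 5, 6, 7, 8, 9, 10, 11, 12, 13, 14, 15, 16, 17, 18, 19, 20, 21, 22}
A = {2, 3, 4, 5, 6, 9, 10, 12, 13, 14, 16, 22}
Aᶜ = {1, 7, 8, 11, 15, 17, 18, 19, 20, 21}

Aᶜ = {1, 7, 8, 11, 15, 17, 18, 19, 20, 21}


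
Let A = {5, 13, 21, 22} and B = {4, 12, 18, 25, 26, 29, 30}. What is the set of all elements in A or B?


A ∪ B = all elements in A or B (or both)
A = {5, 13, 21, 22}
B = {4, 12, 18, 25, 26, 29, 30}
A ∪ B = {4, 5, 12, 13, 18, 21, 22, 25, 26, 29, 30}

A ∪ B = {4, 5, 12, 13, 18, 21, 22, 25, 26, 29, 30}


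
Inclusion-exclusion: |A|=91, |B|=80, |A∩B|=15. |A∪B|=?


|A ∪ B| = |A| + |B| - |A ∩ B|
= 91 + 80 - 15
= 156

|A ∪ B| = 156


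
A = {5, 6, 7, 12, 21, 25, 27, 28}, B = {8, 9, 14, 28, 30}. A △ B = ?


A △ B = (A \ B) ∪ (B \ A) = elements in exactly one of A or B
A \ B = {5, 6, 7, 12, 21, 25, 27}
B \ A = {8, 9, 14, 30}
A △ B = {5, 6, 7, 8, 9, 12, 14, 21, 25, 27, 30}

A △ B = {5, 6, 7, 8, 9, 12, 14, 21, 25, 27, 30}


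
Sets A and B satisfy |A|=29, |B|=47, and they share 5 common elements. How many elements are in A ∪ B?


|A ∪ B| = |A| + |B| - |A ∩ B|
= 29 + 47 - 5
= 71

|A ∪ B| = 71


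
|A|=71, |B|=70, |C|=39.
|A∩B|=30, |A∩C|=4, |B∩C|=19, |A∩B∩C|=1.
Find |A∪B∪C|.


|A∪B∪C| = |A|+|B|+|C| - |A∩B|-|A∩C|-|B∩C| + |A∩B∩C|
= 71+70+39 - 30-4-19 + 1
= 180 - 53 + 1
= 128

|A ∪ B ∪ C| = 128


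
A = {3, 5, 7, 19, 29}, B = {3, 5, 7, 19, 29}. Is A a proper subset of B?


A ⊂ B requires: A ⊆ B AND A ≠ B.
A ⊆ B? Yes
A = B? Yes
A = B, so A is not a PROPER subset.

No, A is not a proper subset of B


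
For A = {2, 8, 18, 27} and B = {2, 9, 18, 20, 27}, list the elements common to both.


A ∩ B = elements in both A and B
A = {2, 8, 18, 27}
B = {2, 9, 18, 20, 27}
A ∩ B = {2, 18, 27}

A ∩ B = {2, 18, 27}


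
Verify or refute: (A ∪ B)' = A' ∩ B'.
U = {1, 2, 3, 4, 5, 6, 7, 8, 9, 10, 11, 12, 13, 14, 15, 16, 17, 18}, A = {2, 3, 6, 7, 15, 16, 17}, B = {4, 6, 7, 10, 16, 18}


LHS: A ∪ B = {2, 3, 4, 6, 7, 10, 15, 16, 17, 18}
(A ∪ B)' = U \ (A ∪ B) = {1, 5, 8, 9, 11, 12, 13, 14}
A' = {1, 4, 5, 8, 9, 10, 11, 12, 13, 14, 18}, B' = {1, 2, 3, 5, 8, 9, 11, 12, 13, 14, 15, 17}
Claimed RHS: A' ∩ B' = {1, 5, 8, 9, 11, 12, 13, 14}
Identity is VALID: LHS = RHS = {1, 5, 8, 9, 11, 12, 13, 14} ✓

Identity is valid. (A ∪ B)' = A' ∩ B' = {1, 5, 8, 9, 11, 12, 13, 14}


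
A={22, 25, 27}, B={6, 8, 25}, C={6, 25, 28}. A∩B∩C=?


A ∩ B = {25}
(A ∩ B) ∩ C = {25}

A ∩ B ∩ C = {25}


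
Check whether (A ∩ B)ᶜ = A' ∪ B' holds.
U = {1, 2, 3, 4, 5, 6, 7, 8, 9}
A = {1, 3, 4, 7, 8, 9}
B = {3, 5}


LHS: A ∩ B = {3}
(A ∩ B)' = U \ (A ∩ B) = {1, 2, 4, 5, 6, 7, 8, 9}
A' = {2, 5, 6}, B' = {1, 2, 4, 6, 7, 8, 9}
Claimed RHS: A' ∪ B' = {1, 2, 4, 5, 6, 7, 8, 9}
Identity is VALID: LHS = RHS = {1, 2, 4, 5, 6, 7, 8, 9} ✓

Identity is valid. (A ∩ B)' = A' ∪ B' = {1, 2, 4, 5, 6, 7, 8, 9}


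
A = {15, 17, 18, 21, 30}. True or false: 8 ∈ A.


A = {15, 17, 18, 21, 30}
Checking if 8 is in A
8 is not in A → False

8 ∉ A


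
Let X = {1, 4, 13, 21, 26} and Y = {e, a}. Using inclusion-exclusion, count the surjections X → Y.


n = |X| = 5, k = |Y| = 2. Surjections via inclusion-exclusion:
S(n,k) = Σ(-1)^i × C(k,i) × (k-i)^n, i=0 to k
i=0: (-1)^0×C(2,0)×2^5 = 32
i=1: (-1)^1×C(2,1)×1^5 = -2
i=2: (-1)^2×C(2,2)×0^5 = 0
Total = 30

Number of surjections = 30


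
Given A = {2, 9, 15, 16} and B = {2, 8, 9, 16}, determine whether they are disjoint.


Disjoint means A ∩ B = ∅.
A ∩ B = {2, 9, 16}
A ∩ B ≠ ∅, so A and B are NOT disjoint.

No, A and B are not disjoint (A ∩ B = {2, 9, 16})


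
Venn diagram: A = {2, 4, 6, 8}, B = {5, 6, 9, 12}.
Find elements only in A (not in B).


A = {2, 4, 6, 8}
B = {5, 6, 9, 12}
Region: only in A (not in B)
Elements: {2, 4, 8}

Elements only in A (not in B): {2, 4, 8}


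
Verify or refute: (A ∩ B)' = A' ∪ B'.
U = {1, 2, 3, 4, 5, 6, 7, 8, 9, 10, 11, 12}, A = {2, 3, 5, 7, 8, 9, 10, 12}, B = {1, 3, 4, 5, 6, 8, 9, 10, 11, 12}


LHS: A ∩ B = {3, 5, 8, 9, 10, 12}
(A ∩ B)' = U \ (A ∩ B) = {1, 2, 4, 6, 7, 11}
A' = {1, 4, 6, 11}, B' = {2, 7}
Claimed RHS: A' ∪ B' = {1, 2, 4, 6, 7, 11}
Identity is VALID: LHS = RHS = {1, 2, 4, 6, 7, 11} ✓

Identity is valid. (A ∩ B)' = A' ∪ B' = {1, 2, 4, 6, 7, 11}


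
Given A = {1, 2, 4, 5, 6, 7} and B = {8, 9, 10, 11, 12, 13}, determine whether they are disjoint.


Disjoint means A ∩ B = ∅.
A ∩ B = ∅
A ∩ B = ∅, so A and B are disjoint.

Yes, A and B are disjoint


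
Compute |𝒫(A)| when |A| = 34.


Number of subsets = 2^n
= 2^34
= 17179869184

|P(A)| = 17179869184


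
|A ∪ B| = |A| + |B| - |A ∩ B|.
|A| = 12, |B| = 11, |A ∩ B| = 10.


|A ∪ B| = |A| + |B| - |A ∩ B|
= 12 + 11 - 10
= 13

|A ∪ B| = 13


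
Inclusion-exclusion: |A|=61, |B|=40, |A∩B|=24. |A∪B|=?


|A ∪ B| = |A| + |B| - |A ∩ B|
= 61 + 40 - 24
= 77

|A ∪ B| = 77


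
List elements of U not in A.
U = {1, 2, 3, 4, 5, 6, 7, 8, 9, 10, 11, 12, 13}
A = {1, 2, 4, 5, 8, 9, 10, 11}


Aᶜ = U \ A = elements in U but not in A
U = {1, 2, 3, 4, 5, 6, 7, 8, 9, 10, 11, 12, 13}
A = {1, 2, 4, 5, 8, 9, 10, 11}
Aᶜ = {3, 6, 7, 12, 13}

Aᶜ = {3, 6, 7, 12, 13}


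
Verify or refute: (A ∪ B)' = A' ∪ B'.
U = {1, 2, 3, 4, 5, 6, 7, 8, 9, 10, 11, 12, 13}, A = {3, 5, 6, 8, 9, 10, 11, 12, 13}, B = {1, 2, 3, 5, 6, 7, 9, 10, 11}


LHS: A ∪ B = {1, 2, 3, 5, 6, 7, 8, 9, 10, 11, 12, 13}
(A ∪ B)' = U \ (A ∪ B) = {4}
A' = {1, 2, 4, 7}, B' = {4, 8, 12, 13}
Claimed RHS: A' ∪ B' = {1, 2, 4, 7, 8, 12, 13}
Identity is INVALID: LHS = {4} but the RHS claimed here equals {1, 2, 4, 7, 8, 12, 13}. The correct form is (A ∪ B)' = A' ∩ B'.

Identity is invalid: (A ∪ B)' = {4} but A' ∪ B' = {1, 2, 4, 7, 8, 12, 13}. The correct De Morgan law is (A ∪ B)' = A' ∩ B'.


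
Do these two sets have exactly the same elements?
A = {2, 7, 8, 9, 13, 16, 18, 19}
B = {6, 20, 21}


Two sets are equal iff they have exactly the same elements.
A = {2, 7, 8, 9, 13, 16, 18, 19}
B = {6, 20, 21}
Differences: {2, 6, 7, 8, 9, 13, 16, 18, 19, 20, 21}
A ≠ B

No, A ≠ B


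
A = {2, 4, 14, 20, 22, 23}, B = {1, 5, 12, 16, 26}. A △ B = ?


A △ B = (A \ B) ∪ (B \ A) = elements in exactly one of A or B
A \ B = {2, 4, 14, 20, 22, 23}
B \ A = {1, 5, 12, 16, 26}
A △ B = {1, 2, 4, 5, 12, 14, 16, 20, 22, 23, 26}

A △ B = {1, 2, 4, 5, 12, 14, 16, 20, 22, 23, 26}


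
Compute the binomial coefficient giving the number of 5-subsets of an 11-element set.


C(n,k) = n! / (k!(n-k)!)
C(11,5) = 11! / (5!6!)
= 462

C(11,5) = 462


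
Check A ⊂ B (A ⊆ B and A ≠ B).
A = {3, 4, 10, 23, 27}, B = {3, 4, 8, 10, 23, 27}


A ⊂ B requires: A ⊆ B AND A ≠ B.
A ⊆ B? Yes
A = B? No
A ⊂ B: Yes (A is a proper subset of B)

Yes, A ⊂ B


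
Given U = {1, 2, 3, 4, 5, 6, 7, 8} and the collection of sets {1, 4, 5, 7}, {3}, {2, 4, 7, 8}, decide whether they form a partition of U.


A partition requires: (1) non-empty parts, (2) pairwise disjoint, (3) union = U
Parts: {1, 4, 5, 7}, {3}, {2, 4, 7, 8}
Union of parts: {1, 2, 3, 4, 5, 7, 8}
U = {1, 2, 3, 4, 5, 6, 7, 8}
All non-empty? True
Pairwise disjoint? False
Covers U? False

No, not a valid partition


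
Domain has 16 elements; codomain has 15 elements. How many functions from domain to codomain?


Each of |A| = 16 inputs maps to any of |B| = 15 outputs.
# functions = |B|^|A| = 15^16
= 6568408355712890625

Number of functions = 6568408355712890625


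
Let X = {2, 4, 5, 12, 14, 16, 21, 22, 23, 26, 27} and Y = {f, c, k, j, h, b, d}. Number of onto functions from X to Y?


n = |X| = 11, k = |Y| = 7. Surjections via inclusion-exclusion:
S(n,k) = Σ(-1)^i × C(k,i) × (k-i)^n, i=0 to k
i=0: (-1)^0×C(7,0)×7^11 = 1977326743
i=1: (-1)^1×C(7,1)×6^11 = -2539579392
i=2: (-1)^2×C(7,2)×5^11 = 1025390625
i=3: (-1)^3×C(7,3)×4^11 = -146800640
i=4: (-1)^4×C(7,4)×3^11 = 6200145
i=5: (-1)^5×C(7,5)×2^11 = -43008
i=6: (-1)^6×C(7,6)×1^11 = 7
i=7: (-1)^7×C(7,7)×0^11 = 0
Total = 322494480

Number of surjections = 322494480


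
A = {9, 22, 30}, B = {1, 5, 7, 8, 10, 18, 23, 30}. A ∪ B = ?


A ∪ B = all elements in A or B (or both)
A = {9, 22, 30}
B = {1, 5, 7, 8, 10, 18, 23, 30}
A ∪ B = {1, 5, 7, 8, 9, 10, 18, 22, 23, 30}

A ∪ B = {1, 5, 7, 8, 9, 10, 18, 22, 23, 30}


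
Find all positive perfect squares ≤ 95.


Checking each candidate:
Condition: positive perfect squares ≤ 95
Result = {1, 4, 9, 16, 25, 36, 49, 64, 81}

{1, 4, 9, 16, 25, 36, 49, 64, 81}


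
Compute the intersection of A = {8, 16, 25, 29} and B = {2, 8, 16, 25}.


A ∩ B = elements in both A and B
A = {8, 16, 25, 29}
B = {2, 8, 16, 25}
A ∩ B = {8, 16, 25}

A ∩ B = {8, 16, 25}


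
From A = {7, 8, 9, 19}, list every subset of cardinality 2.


|A| = 4, so A has C(4,2) = 6 subsets of size 2.
Enumerate by choosing 2 elements from A at a time:
{7, 8}, {7, 9}, {7, 19}, {8, 9}, {8, 19}, {9, 19}

2-element subsets (6 total): {7, 8}, {7, 9}, {7, 19}, {8, 9}, {8, 19}, {9, 19}


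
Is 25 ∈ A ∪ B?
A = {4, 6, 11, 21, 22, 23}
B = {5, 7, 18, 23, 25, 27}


A = {4, 6, 11, 21, 22, 23}, B = {5, 7, 18, 23, 25, 27}
A ∪ B = all elements in A or B
A ∪ B = {4, 5, 6, 7, 11, 18, 21, 22, 23, 25, 27}
Checking if 25 ∈ A ∪ B
25 is in A ∪ B → True

25 ∈ A ∪ B


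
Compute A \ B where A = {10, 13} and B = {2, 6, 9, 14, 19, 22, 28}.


A \ B = elements in A but not in B
A = {10, 13}
B = {2, 6, 9, 14, 19, 22, 28}
Remove from A any elements in B
A \ B = {10, 13}

A \ B = {10, 13}


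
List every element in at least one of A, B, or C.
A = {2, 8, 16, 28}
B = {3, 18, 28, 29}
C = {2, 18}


A ∪ B = {2, 3, 8, 16, 18, 28, 29}
(A ∪ B) ∪ C = {2, 3, 8, 16, 18, 28, 29}

A ∪ B ∪ C = {2, 3, 8, 16, 18, 28, 29}


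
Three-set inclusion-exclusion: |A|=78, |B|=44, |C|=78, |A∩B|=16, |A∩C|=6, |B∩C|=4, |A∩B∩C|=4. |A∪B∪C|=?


|A∪B∪C| = |A|+|B|+|C| - |A∩B|-|A∩C|-|B∩C| + |A∩B∩C|
= 78+44+78 - 16-6-4 + 4
= 200 - 26 + 4
= 178

|A ∪ B ∪ C| = 178


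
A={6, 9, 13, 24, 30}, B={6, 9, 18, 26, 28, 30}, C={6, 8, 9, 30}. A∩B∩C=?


A ∩ B = {6, 9, 30}
(A ∩ B) ∩ C = {6, 9, 30}

A ∩ B ∩ C = {6, 9, 30}


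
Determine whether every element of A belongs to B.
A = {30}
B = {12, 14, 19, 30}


A ⊆ B means every element of A is in B.
All elements of A are in B.
So A ⊆ B.

Yes, A ⊆ B


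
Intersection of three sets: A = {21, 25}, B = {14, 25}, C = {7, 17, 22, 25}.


A ∩ B = {25}
(A ∩ B) ∩ C = {25}

A ∩ B ∩ C = {25}


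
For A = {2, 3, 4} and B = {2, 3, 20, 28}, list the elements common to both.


A ∩ B = elements in both A and B
A = {2, 3, 4}
B = {2, 3, 20, 28}
A ∩ B = {2, 3}

A ∩ B = {2, 3}
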